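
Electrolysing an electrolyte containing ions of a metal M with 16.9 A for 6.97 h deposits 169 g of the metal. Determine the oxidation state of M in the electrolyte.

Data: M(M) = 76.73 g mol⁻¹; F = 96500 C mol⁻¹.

+2

Q = I·t = 16.90 A × 25092 s = 424100 C, so n(e⁻) = 424100/96500 = 4.394 mol.
n(M) deposited = 169 / 76.73 = 2.203 mol.
Electrons per atom = n(e⁻)/n(M) = 4.394 / 2.203 = 2.00 ≈ 2, so the ion is M²⁺.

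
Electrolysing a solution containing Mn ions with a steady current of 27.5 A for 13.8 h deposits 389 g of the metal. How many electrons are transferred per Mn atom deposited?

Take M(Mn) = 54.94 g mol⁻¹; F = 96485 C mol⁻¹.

Q = I·t = 27.50 A × 49680 s = 1366000 C, so n(e⁻) = 1366000/96485 = 14.16 mol.
n(Mn) deposited = 389 / 54.94 = 7.080 mol.
Electrons per atom = n(e⁻)/n(Mn) = 14.16 / 7.080 = 2.00 ≈ 2, so the ion is Mn²⁺.

2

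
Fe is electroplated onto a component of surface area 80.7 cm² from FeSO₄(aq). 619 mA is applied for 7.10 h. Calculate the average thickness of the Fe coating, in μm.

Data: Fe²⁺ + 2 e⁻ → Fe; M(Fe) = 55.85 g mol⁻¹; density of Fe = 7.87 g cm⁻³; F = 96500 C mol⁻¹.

72.1 μm

Q = I·t = 0.6190 × 25560 = 15820 C; n(e⁻) = 0.1640 mol.
n(Fe) = n(e⁻)/2 = 0.08198 mol, so m = 0.08198 × 55.85 = 4.578 g.
Volume = m/ρ = 4.578 / 7.87 = 0.5818 cm³.
Thickness = V/A = 0.5818 / 80.7 = 0.00721 cm = 72.1 μm.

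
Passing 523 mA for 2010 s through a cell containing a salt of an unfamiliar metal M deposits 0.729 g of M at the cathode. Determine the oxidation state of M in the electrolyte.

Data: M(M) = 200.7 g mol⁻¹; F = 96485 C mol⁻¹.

Q = I·t = 0.5230 A × 2010.0 s = 1051 C, so n(e⁻) = 1051/96485 = 0.01090 mol.
n(M) deposited = 0.729 / 200.7 = 0.003632 mol.
Electrons per atom = n(e⁻)/n(M) = 0.01090 / 0.003632 = 3.00 ≈ 3, so the ion is M³⁺.

+3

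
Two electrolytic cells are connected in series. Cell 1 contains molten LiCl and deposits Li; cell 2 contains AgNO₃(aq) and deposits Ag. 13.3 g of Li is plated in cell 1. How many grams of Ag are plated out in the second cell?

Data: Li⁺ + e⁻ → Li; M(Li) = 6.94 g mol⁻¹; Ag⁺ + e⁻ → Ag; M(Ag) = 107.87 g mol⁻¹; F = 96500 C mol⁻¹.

207 g

n(Li) = 13.3 / 6.94 = 1.916 mol.
Since Li⁺ + e⁻ → Li, n(e⁻) passed = 1 × 1.916 = 1.916 mol.
Cells in series carry the same charge, so the same 1.916 mol of electrons passes through cell 2.
Ag⁺ + e⁻ → Ag, so n(Ag) = 1.916 / 1 = 1.916 mol.
m(Ag) = 1.916 × 107.87 = 207 g.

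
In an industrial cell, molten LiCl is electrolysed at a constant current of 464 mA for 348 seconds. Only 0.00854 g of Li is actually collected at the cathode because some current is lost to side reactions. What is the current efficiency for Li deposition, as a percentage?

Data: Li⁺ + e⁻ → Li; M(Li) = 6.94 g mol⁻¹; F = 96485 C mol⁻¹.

73.5 %

Q = I·t = 0.4640 × 348.00 = 161.5 C; n(e⁻) = 161.5/96485 = 0.001674 mol.
Theoretical n(Li) = n(e⁻)/1 = 0.001674 mol, i.e. m_theo = 0.001674 × 6.94 = 0.01161 g.
Efficiency = m_actual / m_theo = 0.00854 / 0.01161 = 73.5 %.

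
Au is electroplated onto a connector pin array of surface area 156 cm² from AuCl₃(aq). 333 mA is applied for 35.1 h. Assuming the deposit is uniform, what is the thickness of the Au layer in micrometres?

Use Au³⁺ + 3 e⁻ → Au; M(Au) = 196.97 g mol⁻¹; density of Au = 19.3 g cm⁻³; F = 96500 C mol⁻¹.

95.1 μm

Q = I·t = 0.3330 × 126360 = 42080 C; n(e⁻) = 0.4360 mol.
n(Au) = n(e⁻)/3 = 0.1453 mol, so m = 0.1453 × 196.97 = 28.63 g.
Volume = m/ρ = 28.63 / 19.3 = 1.483 cm³.
Thickness = V/A = 1.483 / 156 = 0.00951 cm = 95.1 μm.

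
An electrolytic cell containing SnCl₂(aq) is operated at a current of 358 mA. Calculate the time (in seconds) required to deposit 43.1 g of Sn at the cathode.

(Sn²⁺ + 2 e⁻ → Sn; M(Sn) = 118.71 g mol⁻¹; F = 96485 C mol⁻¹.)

n(Sn) = m/M = 43.1 / 118.71 = 0.3631 mol.
Each Sn atom requires 2 electrons, so n(e⁻) = 2 × 0.3631 = 0.7261 mol.
Q = n(e⁻)·F = 0.7261 × 96485 = 70060 C.
t = Q/I = 70060 / 0.3580 A = 195700 s.

1.96 × 10⁵ s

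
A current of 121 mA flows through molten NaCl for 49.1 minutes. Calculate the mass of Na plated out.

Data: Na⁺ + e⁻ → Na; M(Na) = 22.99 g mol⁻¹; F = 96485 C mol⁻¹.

Q = I·t = 0.1210 A × 2946.0 s = 356.5 C.
n(e⁻) = Q/F = 356.5 / 96485 = 0.003695 mol.
Na⁺ + e⁻ → Na, so n(Na) = n(e⁻)/1 = 0.003695 mol.
m = n·M = 0.003695 × 22.99 = 0.0849 g.

0.0849 g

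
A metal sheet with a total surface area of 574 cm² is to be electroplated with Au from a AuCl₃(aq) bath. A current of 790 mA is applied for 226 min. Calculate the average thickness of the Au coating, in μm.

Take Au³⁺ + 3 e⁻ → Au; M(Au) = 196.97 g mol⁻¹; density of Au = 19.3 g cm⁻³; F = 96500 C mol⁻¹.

6.58 μm

Q = I·t = 0.7900 × 13560 = 10710 C; n(e⁻) = 0.1110 mol.
n(Au) = n(e⁻)/3 = 0.03700 mol, so m = 0.03700 × 196.97 = 7.289 g.
Volume = m/ρ = 7.289 / 19.3 = 0.3776 cm³.
Thickness = V/A = 0.3776 / 574 = 6.58 × 10⁻⁴ cm = 6.58 μm.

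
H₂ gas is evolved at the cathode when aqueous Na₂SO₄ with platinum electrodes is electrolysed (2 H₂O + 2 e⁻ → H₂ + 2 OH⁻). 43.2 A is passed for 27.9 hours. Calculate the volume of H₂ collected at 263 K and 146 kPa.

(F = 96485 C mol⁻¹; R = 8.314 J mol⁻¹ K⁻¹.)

Q = I·t = 43.20 A × 100440 s = 4339000 C.
n(e⁻) = Q/F = 4339000 / 96485 = 44.97 mol.
2 electrons are transferred per H₂ molecule, so n(H₂) = 44.97 / 2 = 22.49 mol.
V = nRT/P = (22.49 × 8.314 × 263) / (146 × 10³ Pa) = 0.337 m³ = 337 L.

337 L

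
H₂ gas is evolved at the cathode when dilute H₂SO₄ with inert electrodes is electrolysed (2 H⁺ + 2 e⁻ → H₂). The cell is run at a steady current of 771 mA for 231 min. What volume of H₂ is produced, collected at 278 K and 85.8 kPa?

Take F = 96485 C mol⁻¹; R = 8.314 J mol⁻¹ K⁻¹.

1.49 L

Q = I·t = 0.7710 A × 13860 s = 10690 C.
n(e⁻) = Q/F = 10690 / 96485 = 0.1108 mol.
2 electrons are transferred per H₂ molecule, so n(H₂) = 0.1108 / 2 = 0.05538 mol.
V = nRT/P = (0.05538 × 8.314 × 278) / (85.8 × 10³ Pa) = 0.00149 m³ = 1.49 L.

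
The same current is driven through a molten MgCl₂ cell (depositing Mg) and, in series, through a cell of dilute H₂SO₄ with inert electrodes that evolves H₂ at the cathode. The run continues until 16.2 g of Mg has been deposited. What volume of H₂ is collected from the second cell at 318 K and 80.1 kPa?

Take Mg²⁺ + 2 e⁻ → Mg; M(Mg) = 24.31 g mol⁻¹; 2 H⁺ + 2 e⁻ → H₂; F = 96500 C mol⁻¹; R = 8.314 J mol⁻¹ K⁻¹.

22.0 L

n(Mg) = 16.2 / 24.31 = 0.6664 mol, so n(e⁻) = 2 × 0.6664 = 1.333 mol.
The cells are in series, so the same 1.333 mol of electrons passes through the second cell.
2 H⁺ + 2 e⁻ → H₂ — 2 mol e⁻ per mol H₂, so n(H₂) = 1.333/2 = 0.6664 mol.
V = nRT/P = (0.6664 × 8.314 × 318) / (80.1 × 10³) = 0.0220 m³ = 22.0 L.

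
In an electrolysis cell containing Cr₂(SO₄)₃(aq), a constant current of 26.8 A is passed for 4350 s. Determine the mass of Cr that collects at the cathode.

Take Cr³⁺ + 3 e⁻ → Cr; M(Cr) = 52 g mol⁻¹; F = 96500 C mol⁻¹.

Q = I·t = 26.80 A × 4350.0 s = 116600 C.
n(e⁻) = Q/F = 116600 / 96500 = 1.208 mol.
Cr³⁺ + 3 e⁻ → Cr, so n(Cr) = n(e⁻)/3 = 0.4027 mol.
m = n·M = 0.4027 × 52 = 20.9 g.

20.9 g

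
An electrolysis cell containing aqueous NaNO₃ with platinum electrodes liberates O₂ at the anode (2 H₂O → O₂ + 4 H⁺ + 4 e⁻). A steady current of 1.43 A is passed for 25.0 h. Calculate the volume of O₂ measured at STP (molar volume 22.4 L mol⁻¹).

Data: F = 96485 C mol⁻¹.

7.47 L

Q = I·t = 1.430 A × 90000 s = 128700 C.
n(e⁻) = Q/F = 128700 / 96485 = 1.334 mol.
4 electrons are transferred per O₂ molecule, so n(O₂) = 1.334 / 4 = 0.3335 mol.
V = n × V_m = 0.3335 × 22.4 = 7.47 L.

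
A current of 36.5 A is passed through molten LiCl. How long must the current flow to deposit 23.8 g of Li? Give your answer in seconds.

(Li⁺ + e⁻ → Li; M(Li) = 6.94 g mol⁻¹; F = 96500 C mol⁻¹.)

n(Li) = m/M = 23.8 / 6.94 = 3.429 mol.
Each Li atom requires 1 electron, so n(e⁻) = 1 × 3.429 = 3.429 mol.
Q = n(e⁻)·F = 3.429 × 96500 = 330900 C.
t = Q/I = 330900 / 36.50 A = 9067 s.

9070 s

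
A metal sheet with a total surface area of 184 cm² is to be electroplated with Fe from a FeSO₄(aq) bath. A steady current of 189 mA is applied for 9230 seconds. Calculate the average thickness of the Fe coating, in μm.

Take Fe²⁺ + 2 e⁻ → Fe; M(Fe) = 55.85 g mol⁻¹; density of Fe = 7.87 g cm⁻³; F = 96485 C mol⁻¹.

Q = I·t = 0.1890 × 9230.0 = 1744 C; n(e⁻) = 0.01808 mol.
n(Fe) = n(e⁻)/2 = 0.009040 mol, so m = 0.009040 × 55.85 = 0.5049 g.
Volume = m/ρ = 0.5049 / 7.87 = 0.06415 cm³.
Thickness = V/A = 0.06415 / 184 = 3.49 × 10⁻⁴ cm = 3.49 μm.

3.49 μm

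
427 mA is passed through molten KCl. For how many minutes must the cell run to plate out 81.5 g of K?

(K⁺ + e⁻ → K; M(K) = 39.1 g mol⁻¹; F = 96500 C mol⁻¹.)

7850 min

n(K) = m/M = 81.5 / 39.1 = 2.084 mol.
Each K atom requires 1 electron, so n(e⁻) = 1 × 2.084 = 2.084 mol.
Q = n(e⁻)·F = 2.084 × 96500 = 201100 C.
t = Q/I = 201100 / 0.4270 A = 471100 s = 7850 min.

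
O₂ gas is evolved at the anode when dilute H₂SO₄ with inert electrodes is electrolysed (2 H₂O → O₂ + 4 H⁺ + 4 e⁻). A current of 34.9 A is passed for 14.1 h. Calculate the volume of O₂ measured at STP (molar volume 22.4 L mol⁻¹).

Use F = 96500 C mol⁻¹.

103 L

Q = I·t = 34.90 A × 50760 s = 1772000 C.
n(e⁻) = Q/F = 1772000 / 96500 = 18.36 mol.
4 electrons are transferred per O₂ molecule, so n(O₂) = 18.36 / 4 = 4.589 mol.
V = n × V_m = 4.589 × 22.4 = 103 L.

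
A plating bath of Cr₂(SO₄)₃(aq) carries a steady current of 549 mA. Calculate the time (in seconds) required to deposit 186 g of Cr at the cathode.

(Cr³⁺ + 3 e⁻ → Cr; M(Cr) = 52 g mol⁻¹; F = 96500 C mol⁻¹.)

1.89 × 10⁶ s

n(Cr) = m/M = 186 / 52 = 3.577 mol.
Each Cr atom requires 3 electrons, so n(e⁻) = 3 × 3.577 = 10.73 mol.
Q = n(e⁻)·F = 10.73 × 96500 = 1036000 C.
t = Q/I = 1036000 / 0.5490 A = 1886000 s.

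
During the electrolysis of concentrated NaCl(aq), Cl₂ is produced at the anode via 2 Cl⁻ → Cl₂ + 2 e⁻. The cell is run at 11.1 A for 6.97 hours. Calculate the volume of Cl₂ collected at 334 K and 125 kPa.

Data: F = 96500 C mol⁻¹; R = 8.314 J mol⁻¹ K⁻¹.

32.1 L

Q = I·t = 11.10 A × 25092 s = 278500 C.
n(e⁻) = Q/F = 278500 / 96500 = 2.886 mol.
2 electrons are transferred per Cl₂ molecule, so n(Cl₂) = 2.886 / 2 = 1.443 mol.
V = nRT/P = (1.443 × 8.314 × 334) / (125 × 10³ Pa) = 0.0321 m³ = 32.1 L.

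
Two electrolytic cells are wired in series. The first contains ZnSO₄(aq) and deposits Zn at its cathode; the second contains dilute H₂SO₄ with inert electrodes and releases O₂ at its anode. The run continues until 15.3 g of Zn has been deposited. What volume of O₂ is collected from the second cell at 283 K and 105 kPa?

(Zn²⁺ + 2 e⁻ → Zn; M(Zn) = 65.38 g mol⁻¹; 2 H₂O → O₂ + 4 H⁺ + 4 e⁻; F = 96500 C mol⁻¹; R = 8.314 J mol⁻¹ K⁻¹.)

2.62 L

n(Zn) = 15.3 / 65.38 = 0.2340 mol, so n(e⁻) = 2 × 0.2340 = 0.4680 mol.
The cells are in series, so the same 0.4680 mol of electrons passes through the second cell.
2 H₂O → O₂ + 4 H⁺ + 4 e⁻ — 4 mol e⁻ per mol O₂, so n(O₂) = 0.4680/4 = 0.1170 mol.
V = nRT/P = (0.1170 × 8.314 × 283) / (105 × 10³) = 0.00262 m³ = 2.62 L.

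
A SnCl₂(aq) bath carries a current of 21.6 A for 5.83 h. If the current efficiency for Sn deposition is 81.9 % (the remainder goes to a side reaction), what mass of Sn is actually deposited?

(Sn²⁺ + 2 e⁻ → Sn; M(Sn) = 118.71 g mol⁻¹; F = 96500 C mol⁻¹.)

Q = I·t = 21.60 × 20988 = 453300 C.
n(e⁻) = 453300/96500 = 4.698 mol; theoretically n(Sn) = 4.698/2 = 2.349 mol, m_theo = 278.8 g.
At 81.9 % efficiency, m_actual = 0.819 × 278.8 = 228 g.

228 g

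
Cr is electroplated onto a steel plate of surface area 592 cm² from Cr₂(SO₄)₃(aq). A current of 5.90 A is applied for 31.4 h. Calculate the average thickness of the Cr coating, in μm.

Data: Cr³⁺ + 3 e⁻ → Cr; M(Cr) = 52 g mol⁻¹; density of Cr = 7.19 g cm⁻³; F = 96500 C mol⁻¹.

281 μm

Q = I·t = 5.900 × 113040 = 666900 C; n(e⁻) = 6.911 mol.
n(Cr) = n(e⁻)/3 = 2.304 mol, so m = 2.304 × 52 = 119.8 g.
Volume = m/ρ = 119.8 / 7.19 = 16.66 cm³.
Thickness = V/A = 16.66 / 592 = 0.0281 cm = 281 μm.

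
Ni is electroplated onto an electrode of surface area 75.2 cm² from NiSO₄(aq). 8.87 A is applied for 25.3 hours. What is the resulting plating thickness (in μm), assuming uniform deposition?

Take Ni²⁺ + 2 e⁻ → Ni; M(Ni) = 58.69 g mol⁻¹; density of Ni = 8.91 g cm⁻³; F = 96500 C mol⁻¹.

3670 μm

Q = I·t = 8.870 × 91080 = 807900 C; n(e⁻) = 8.372 mol.
n(Ni) = n(e⁻)/2 = 4.186 mol, so m = 4.186 × 58.69 = 245.7 g.
Volume = m/ρ = 245.7 / 8.91 = 27.57 cm³.
Thickness = V/A = 27.57 / 75.2 = 0.367 cm = 3670 μm.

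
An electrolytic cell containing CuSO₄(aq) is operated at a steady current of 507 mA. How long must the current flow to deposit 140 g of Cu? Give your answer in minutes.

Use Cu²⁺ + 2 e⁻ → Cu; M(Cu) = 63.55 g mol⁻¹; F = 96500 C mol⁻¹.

n(Cu) = m/M = 140 / 63.55 = 2.203 mol.
Each Cu atom requires 2 electrons, so n(e⁻) = 2 × 2.203 = 4.406 mol.
Q = n(e⁻)·F = 4.406 × 96500 = 425200 C.
t = Q/I = 425200 / 0.5070 A = 838600 s = 14000 min.

14000 min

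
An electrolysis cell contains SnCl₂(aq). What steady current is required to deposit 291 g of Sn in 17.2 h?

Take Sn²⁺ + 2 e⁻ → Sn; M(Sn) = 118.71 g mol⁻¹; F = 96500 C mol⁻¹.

7.64 A

n(Sn) = 291 / 118.71 = 2.451 mol.
n(e⁻) = 2 × 2.451 = 4.903 mol.
Q = n(e⁻)·F = 4.903 × 96500 = 473100 C.
I = Q/t = 473100 / 61920 s = 7.64 A.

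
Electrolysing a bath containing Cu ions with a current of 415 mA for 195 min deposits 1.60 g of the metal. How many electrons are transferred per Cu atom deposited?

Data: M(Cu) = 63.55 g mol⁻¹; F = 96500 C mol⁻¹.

2

Q = I·t = 0.4150 A × 11700 s = 4856 C, so n(e⁻) = 4856/96500 = 0.05032 mol.
n(Cu) deposited = 1.60 / 63.55 = 0.02518 mol.
Electrons per atom = n(e⁻)/n(Cu) = 0.05032 / 0.02518 = 2.00 ≈ 2, so the ion is Cu²⁺.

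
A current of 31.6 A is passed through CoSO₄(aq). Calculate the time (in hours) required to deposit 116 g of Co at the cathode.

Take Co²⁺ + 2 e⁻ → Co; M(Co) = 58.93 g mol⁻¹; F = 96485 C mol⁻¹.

n(Co) = m/M = 116 / 58.93 = 1.968 mol.
Each Co atom requires 2 electrons, so n(e⁻) = 2 × 1.968 = 3.937 mol.
Q = n(e⁻)·F = 3.937 × 96485 = 379800 C.
t = Q/I = 379800 / 31.60 A = 12020 s = 3.34 h.

3.34 h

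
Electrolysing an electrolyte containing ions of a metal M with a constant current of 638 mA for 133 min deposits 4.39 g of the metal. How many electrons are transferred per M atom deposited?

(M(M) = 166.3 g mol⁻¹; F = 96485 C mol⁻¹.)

2

Q = I·t = 0.6380 A × 7980.0 s = 5091 C, so n(e⁻) = 5091/96485 = 0.05277 mol.
n(M) deposited = 4.39 / 166.3 = 0.02640 mol.
Electrons per atom = n(e⁻)/n(M) = 0.05277 / 0.02640 = 2.00 ≈ 2, so the ion is M²⁺.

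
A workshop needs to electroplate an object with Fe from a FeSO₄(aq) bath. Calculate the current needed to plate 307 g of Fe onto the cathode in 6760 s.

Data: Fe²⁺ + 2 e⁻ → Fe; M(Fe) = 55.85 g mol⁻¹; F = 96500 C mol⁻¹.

n(Fe) = 307 / 55.85 = 5.497 mol.
n(e⁻) = 2 × 5.497 = 10.99 mol.
Q = n(e⁻)·F = 10.99 × 96500 = 1061000 C.
I = Q/t = 1061000 / 6760.0 s = 157 A.

157 A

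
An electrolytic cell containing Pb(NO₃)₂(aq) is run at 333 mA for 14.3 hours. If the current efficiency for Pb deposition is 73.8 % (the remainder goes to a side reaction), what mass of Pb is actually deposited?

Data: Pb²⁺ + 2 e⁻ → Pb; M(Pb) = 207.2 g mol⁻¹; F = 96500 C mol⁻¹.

13.6 g

Q = I·t = 0.3330 × 51480 = 17140 C.
n(e⁻) = 17140/96500 = 0.1776 mol; theoretically n(Pb) = 0.1776/2 = 0.08882 mol, m_theo = 18.40 g.
At 73.8 % efficiency, m_actual = 0.738 × 18.40 = 13.6 g.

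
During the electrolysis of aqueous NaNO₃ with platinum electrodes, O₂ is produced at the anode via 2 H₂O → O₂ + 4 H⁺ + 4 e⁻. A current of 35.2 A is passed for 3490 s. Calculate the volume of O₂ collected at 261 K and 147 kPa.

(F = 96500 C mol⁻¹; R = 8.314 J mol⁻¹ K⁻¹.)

Q = I·t = 35.20 A × 3490.0 s = 122800 C.
n(e⁻) = Q/F = 122800 / 96500 = 1.273 mol.
4 electrons are transferred per O₂ molecule, so n(O₂) = 1.273 / 4 = 0.3183 mol.
V = nRT/P = (0.3183 × 8.314 × 261) / (147 × 10³ Pa) = 0.00470 m³ = 4.70 L.

4.70 L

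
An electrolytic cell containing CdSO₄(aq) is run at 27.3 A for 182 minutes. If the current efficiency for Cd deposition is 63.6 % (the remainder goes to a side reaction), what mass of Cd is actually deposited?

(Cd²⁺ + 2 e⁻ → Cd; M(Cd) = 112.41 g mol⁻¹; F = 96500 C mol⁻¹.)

110 g

Q = I·t = 27.30 × 10920 = 298100 C.
n(e⁻) = 298100/96500 = 3.089 mol; theoretically n(Cd) = 3.089/2 = 1.545 mol, m_theo = 173.6 g.
At 63.6 % efficiency, m_actual = 0.636 × 173.6 = 110 g.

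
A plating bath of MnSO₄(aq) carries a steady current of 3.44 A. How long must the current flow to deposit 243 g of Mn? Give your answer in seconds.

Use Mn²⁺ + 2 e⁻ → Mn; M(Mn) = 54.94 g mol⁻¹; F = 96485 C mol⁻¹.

n(Mn) = m/M = 243 / 54.94 = 4.423 mol.
Each Mn atom requires 2 electrons, so n(e⁻) = 2 × 4.423 = 8.846 mol.
Q = n(e⁻)·F = 8.846 × 96485 = 853500 C.
t = Q/I = 853500 / 3.440 A = 248100 s.

2.48 × 10⁵ s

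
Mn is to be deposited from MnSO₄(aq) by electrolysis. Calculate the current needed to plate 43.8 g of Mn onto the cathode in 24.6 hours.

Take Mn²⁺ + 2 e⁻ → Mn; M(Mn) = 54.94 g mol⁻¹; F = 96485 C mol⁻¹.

n(Mn) = 43.8 / 54.94 = 0.7972 mol.
n(e⁻) = 2 × 0.7972 = 1.594 mol.
Q = n(e⁻)·F = 1.594 × 96485 = 153800 C.
I = Q/t = 153800 / 88560 s = 1.74 A.

1.74 A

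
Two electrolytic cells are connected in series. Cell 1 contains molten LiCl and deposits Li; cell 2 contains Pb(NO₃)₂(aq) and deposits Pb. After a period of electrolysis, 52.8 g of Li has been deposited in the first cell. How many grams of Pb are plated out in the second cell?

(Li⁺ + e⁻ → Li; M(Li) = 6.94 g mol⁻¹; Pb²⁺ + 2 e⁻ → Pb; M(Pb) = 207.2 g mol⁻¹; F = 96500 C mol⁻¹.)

788 g

n(Li) = 52.8 / 6.94 = 7.608 mol.
Since Li⁺ + e⁻ → Li, n(e⁻) passed = 1 × 7.608 = 7.608 mol.
Cells in series carry the same charge, so the same 7.608 mol of electrons passes through cell 2.
Pb²⁺ + 2 e⁻ → Pb, so n(Pb) = 7.608 / 2 = 3.804 mol.
m(Pb) = 3.804 × 207.2 = 788 g.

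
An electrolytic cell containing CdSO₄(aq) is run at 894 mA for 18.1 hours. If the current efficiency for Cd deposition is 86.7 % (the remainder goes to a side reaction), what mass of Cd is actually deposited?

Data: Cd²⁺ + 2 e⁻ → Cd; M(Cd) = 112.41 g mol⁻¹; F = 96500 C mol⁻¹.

Q = I·t = 0.8940 × 65160 = 58250 C.
n(e⁻) = 58250/96500 = 0.6037 mol; theoretically n(Cd) = 0.6037/2 = 0.3018 mol, m_theo = 33.93 g.
At 86.7 % efficiency, m_actual = 0.867 × 33.93 = 29.4 g.

29.4 g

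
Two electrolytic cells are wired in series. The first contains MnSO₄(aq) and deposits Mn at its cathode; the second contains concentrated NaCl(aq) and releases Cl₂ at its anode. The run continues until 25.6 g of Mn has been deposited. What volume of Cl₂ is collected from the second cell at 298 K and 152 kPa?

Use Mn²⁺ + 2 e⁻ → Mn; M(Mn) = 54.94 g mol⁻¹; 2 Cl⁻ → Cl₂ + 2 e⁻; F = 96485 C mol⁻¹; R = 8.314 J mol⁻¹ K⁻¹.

7.60 L

n(Mn) = 25.6 / 54.94 = 0.4660 mol, so n(e⁻) = 2 × 0.4660 = 0.9319 mol.
The cells are in series, so the same 0.9319 mol of electrons passes through the second cell.
2 Cl⁻ → Cl₂ + 2 e⁻ — 2 mol e⁻ per mol Cl₂, so n(Cl₂) = 0.9319/2 = 0.4660 mol.
V = nRT/P = (0.4660 × 8.314 × 298) / (152 × 10³) = 0.00760 m³ = 7.60 L.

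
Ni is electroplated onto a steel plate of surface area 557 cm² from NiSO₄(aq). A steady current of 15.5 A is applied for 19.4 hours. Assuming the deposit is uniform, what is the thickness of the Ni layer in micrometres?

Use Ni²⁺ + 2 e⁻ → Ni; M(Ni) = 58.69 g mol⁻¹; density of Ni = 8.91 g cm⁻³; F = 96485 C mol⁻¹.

Q = I·t = 15.50 × 69840 = 1083000 C; n(e⁻) = 11.22 mol.
n(Ni) = n(e⁻)/2 = 5.610 mol, so m = 5.610 × 58.69 = 329.2 g.
Volume = m/ρ = 329.2 / 8.91 = 36.95 cm³.
Thickness = V/A = 36.95 / 557 = 0.0663 cm = 663 μm.

663 μm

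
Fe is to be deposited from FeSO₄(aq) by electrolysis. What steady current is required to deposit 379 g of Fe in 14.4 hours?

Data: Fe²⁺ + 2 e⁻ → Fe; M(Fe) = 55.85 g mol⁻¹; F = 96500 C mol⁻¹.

n(Fe) = 379 / 55.85 = 6.786 mol.
n(e⁻) = 2 × 6.786 = 13.57 mol.
Q = n(e⁻)·F = 13.57 × 96500 = 1310000 C.
I = Q/t = 1310000 / 51840 s = 25.3 A.

25.3 A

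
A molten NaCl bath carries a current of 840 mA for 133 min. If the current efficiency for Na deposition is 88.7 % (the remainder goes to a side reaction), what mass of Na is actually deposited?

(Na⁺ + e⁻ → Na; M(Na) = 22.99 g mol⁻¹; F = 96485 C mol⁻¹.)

1.42 g

Q = I·t = 0.8400 × 7980.0 = 6703 C.
n(e⁻) = 6703/96485 = 0.06947 mol; theoretically n(Na) = 0.06947/1 = 0.06947 mol, m_theo = 1.597 g.
At 88.7 % efficiency, m_actual = 0.887 × 1.597 = 1.42 g.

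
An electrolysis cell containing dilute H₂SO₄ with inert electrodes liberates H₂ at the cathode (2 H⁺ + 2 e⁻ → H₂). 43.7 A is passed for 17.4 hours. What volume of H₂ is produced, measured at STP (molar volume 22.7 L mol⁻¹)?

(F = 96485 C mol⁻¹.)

Q = I·t = 43.70 A × 62640 s = 2737000 C.
n(e⁻) = Q/F = 2737000 / 96485 = 28.37 mol.
2 electrons are transferred per H₂ molecule, so n(H₂) = 28.37 / 2 = 14.19 mol.
V = n × V_m = 14.19 × 22.7 = 322 L.

322 L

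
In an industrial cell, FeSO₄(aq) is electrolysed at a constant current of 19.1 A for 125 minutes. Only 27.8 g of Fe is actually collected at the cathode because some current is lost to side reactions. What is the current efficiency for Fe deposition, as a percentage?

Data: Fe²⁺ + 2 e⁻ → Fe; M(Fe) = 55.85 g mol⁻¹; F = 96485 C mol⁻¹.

67.1 %

Q = I·t = 19.10 × 7500.0 = 143200 C; n(e⁻) = 143200/96485 = 1.485 mol.
Theoretical n(Fe) = n(e⁻)/2 = 0.7423 mol, i.e. m_theo = 0.7423 × 55.85 = 41.46 g.
Efficiency = m_actual / m_theo = 27.8 / 41.46 = 67.1 %.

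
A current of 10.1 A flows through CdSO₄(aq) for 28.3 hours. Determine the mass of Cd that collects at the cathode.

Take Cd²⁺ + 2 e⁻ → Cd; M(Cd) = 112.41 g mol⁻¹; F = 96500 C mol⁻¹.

Q = I·t = 10.10 A × 101880 s = 1029000 C.
n(e⁻) = Q/F = 1029000 / 96500 = 10.66 mol.
Cd²⁺ + 2 e⁻ → Cd, so n(Cd) = n(e⁻)/2 = 5.332 mol.
m = n·M = 5.332 × 112.41 = 599 g.

599 g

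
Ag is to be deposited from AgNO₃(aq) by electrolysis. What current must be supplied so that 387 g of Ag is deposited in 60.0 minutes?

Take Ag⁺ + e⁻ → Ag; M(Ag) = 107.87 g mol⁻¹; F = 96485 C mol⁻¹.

96.2 A

n(Ag) = 387 / 107.87 = 3.588 mol.
n(e⁻) = 1 × 3.588 = 3.588 mol.
Q = n(e⁻)·F = 3.588 × 96485 = 346200 C.
I = Q/t = 346200 / 3600.0 s = 96.2 A.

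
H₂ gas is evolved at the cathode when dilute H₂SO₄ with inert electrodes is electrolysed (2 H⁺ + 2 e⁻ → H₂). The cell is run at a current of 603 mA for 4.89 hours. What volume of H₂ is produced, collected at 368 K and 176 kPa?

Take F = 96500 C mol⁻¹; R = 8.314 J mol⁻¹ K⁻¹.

0.956 L

Q = I·t = 0.6030 A × 17604 s = 10620 C.
n(e⁻) = Q/F = 10620 / 96500 = 0.1100 mol.
2 electrons are transferred per H₂ molecule, so n(H₂) = 0.1100 / 2 = 0.05500 mol.
V = nRT/P = (0.05500 × 8.314 × 368) / (176 × 10³ Pa) = 9.56 × 10⁻⁴ m³ = 0.956 L.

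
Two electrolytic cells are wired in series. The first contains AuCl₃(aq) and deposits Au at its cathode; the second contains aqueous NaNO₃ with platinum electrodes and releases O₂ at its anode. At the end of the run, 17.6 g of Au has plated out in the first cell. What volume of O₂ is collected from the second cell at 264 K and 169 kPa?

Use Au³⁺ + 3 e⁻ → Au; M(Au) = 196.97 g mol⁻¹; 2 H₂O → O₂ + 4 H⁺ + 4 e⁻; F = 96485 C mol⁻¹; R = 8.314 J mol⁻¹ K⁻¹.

0.870 L

n(Au) = 17.6 / 196.97 = 0.08935 mol, so n(e⁻) = 3 × 0.08935 = 0.2681 mol.
The cells are in series, so the same 0.2681 mol of electrons passes through the second cell.
2 H₂O → O₂ + 4 H⁺ + 4 e⁻ — 4 mol e⁻ per mol O₂, so n(O₂) = 0.2681/4 = 0.06702 mol.
V = nRT/P = (0.06702 × 8.314 × 264) / (169 × 10³) = 8.70 × 10⁻⁴ m³ = 0.870 L.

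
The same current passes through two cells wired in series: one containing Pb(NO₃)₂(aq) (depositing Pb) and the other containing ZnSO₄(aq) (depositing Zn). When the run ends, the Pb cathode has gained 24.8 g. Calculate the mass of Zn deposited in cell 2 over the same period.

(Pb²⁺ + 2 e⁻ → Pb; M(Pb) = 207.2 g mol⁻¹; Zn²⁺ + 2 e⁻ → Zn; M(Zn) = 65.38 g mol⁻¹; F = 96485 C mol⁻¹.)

7.83 g

n(Pb) = 24.8 / 207.2 = 0.1197 mol.
Since Pb²⁺ + 2 e⁻ → Pb, n(e⁻) passed = 2 × 0.1197 = 0.2394 mol.
Cells in series carry the same charge, so the same 0.2394 mol of electrons passes through cell 2.
Zn²⁺ + 2 e⁻ → Zn, so n(Zn) = 0.2394 / 2 = 0.1197 mol.
m(Zn) = 0.1197 × 65.38 = 7.83 g.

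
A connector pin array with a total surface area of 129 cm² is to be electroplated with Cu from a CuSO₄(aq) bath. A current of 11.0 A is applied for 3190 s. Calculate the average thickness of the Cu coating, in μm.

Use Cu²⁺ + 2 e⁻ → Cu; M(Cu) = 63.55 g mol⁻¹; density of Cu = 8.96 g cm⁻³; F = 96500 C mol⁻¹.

100 μm

Q = I·t = 11.00 × 3190.0 = 35090 C; n(e⁻) = 0.3636 mol.
n(Cu) = n(e⁻)/2 = 0.1818 mol, so m = 0.1818 × 63.55 = 11.55 g.
Volume = m/ρ = 11.55 / 8.96 = 1.290 cm³.
Thickness = V/A = 1.290 / 129 = 0.0100 cm = 100 μm.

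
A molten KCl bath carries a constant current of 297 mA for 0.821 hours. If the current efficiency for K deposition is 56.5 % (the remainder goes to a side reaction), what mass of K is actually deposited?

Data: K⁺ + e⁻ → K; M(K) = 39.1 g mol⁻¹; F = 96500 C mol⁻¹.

0.201 g

Q = I·t = 0.2970 × 2955.6 = 877.8 C.
n(e⁻) = 877.8/96500 = 0.009097 mol; theoretically n(K) = 0.009097/1 = 0.009097 mol, m_theo = 0.3557 g.
At 56.5 % efficiency, m_actual = 0.565 × 0.3557 = 0.201 g.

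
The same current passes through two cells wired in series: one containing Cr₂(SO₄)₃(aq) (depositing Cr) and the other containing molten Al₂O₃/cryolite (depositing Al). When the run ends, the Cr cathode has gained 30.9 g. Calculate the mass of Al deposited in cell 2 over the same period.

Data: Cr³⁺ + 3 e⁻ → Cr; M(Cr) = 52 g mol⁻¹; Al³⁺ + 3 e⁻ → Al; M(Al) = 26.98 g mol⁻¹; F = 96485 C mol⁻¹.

n(Cr) = 30.9 / 52 = 0.5942 mol.
Since Cr³⁺ + 3 e⁻ → Cr, n(e⁻) passed = 3 × 0.5942 = 1.783 mol.
Cells in series carry the same charge, so the same 1.783 mol of electrons passes through cell 2.
Al³⁺ + 3 e⁻ → Al, so n(Al) = 1.783 / 3 = 0.5942 mol.
m(Al) = 0.5942 × 26.98 = 16.0 g.

16.0 g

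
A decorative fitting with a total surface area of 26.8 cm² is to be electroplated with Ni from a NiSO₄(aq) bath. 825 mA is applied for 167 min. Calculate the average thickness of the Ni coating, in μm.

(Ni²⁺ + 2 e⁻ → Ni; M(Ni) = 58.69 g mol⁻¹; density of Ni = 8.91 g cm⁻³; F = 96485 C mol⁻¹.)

Q = I·t = 0.8250 × 10020 = 8266 C; n(e⁻) = 0.08568 mol.
n(Ni) = n(e⁻)/2 = 0.04284 mol, so m = 0.04284 × 58.69 = 2.514 g.
Volume = m/ρ = 2.514 / 8.91 = 0.2822 cm³.
Thickness = V/A = 0.2822 / 26.8 = 0.0105 cm = 105 μm.

105 μm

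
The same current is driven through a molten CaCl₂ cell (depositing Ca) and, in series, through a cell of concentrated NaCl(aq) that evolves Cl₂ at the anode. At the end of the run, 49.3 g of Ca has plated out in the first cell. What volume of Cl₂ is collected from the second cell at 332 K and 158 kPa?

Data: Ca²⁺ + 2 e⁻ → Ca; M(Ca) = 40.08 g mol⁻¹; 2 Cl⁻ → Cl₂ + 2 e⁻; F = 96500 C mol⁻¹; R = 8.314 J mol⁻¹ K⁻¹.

21.5 L

n(Ca) = 49.3 / 40.08 = 1.230 mol, so n(e⁻) = 2 × 1.230 = 2.460 mol.
The cells are in series, so the same 2.460 mol of electrons passes through the second cell.
2 Cl⁻ → Cl₂ + 2 e⁻ — 2 mol e⁻ per mol Cl₂, so n(Cl₂) = 2.460/2 = 1.230 mol.
V = nRT/P = (1.230 × 8.314 × 332) / (158 × 10³) = 0.0215 m³ = 21.5 L.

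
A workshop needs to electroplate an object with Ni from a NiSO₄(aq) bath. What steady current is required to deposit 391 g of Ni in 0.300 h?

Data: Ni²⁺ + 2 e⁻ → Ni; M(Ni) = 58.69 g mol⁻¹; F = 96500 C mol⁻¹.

n(Ni) = 391 / 58.69 = 6.662 mol.
n(e⁻) = 2 × 6.662 = 13.32 mol.
Q = n(e⁻)·F = 13.32 × 96500 = 1286000 C.
I = Q/t = 1286000 / 1080.0 s = 1190 A.

1190 A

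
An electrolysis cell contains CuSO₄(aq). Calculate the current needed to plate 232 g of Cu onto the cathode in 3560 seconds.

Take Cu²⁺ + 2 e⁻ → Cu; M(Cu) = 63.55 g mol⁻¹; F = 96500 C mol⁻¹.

n(Cu) = 232 / 63.55 = 3.651 mol.
n(e⁻) = 2 × 3.651 = 7.301 mol.
Q = n(e⁻)·F = 7.301 × 96500 = 704600 C.
I = Q/t = 704600 / 3560.0 s = 198 A.

198 A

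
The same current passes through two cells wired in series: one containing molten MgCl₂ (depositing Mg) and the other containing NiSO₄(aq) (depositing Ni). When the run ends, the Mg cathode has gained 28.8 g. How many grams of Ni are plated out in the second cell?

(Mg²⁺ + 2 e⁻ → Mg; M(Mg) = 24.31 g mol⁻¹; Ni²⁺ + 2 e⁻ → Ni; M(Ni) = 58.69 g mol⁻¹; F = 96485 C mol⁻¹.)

69.5 g

n(Mg) = 28.8 / 24.31 = 1.185 mol.
Since Mg²⁺ + 2 e⁻ → Mg, n(e⁻) passed = 2 × 1.185 = 2.369 mol.
Cells in series carry the same charge, so the same 2.369 mol of electrons passes through cell 2.
Ni²⁺ + 2 e⁻ → Ni, so n(Ni) = 2.369 / 2 = 1.185 mol.
m(Ni) = 1.185 × 58.69 = 69.5 g.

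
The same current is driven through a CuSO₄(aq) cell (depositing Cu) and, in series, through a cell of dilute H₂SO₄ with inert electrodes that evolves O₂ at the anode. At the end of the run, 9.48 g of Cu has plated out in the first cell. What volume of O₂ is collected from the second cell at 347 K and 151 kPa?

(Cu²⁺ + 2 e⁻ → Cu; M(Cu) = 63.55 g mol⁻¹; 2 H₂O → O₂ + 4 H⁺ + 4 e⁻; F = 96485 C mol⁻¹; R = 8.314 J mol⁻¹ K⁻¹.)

n(Cu) = 9.48 / 63.55 = 0.1492 mol, so n(e⁻) = 2 × 0.1492 = 0.2983 mol.
The cells are in series, so the same 0.2983 mol of electrons passes through the second cell.
2 H₂O → O₂ + 4 H⁺ + 4 e⁻ — 4 mol e⁻ per mol O₂, so n(O₂) = 0.2983/4 = 0.07459 mol.
V = nRT/P = (0.07459 × 8.314 × 347) / (151 × 10³) = 0.00143 m³ = 1.43 L.

1.43 L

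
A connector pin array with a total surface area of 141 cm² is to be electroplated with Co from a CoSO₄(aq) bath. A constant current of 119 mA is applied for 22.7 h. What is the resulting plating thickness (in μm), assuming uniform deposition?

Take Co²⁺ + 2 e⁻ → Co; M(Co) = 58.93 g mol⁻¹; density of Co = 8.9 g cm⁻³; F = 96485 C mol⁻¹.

Q = I·t = 0.1190 × 81720 = 9725 C; n(e⁻) = 0.1008 mol.
n(Co) = n(e⁻)/2 = 0.05039 mol, so m = 0.05039 × 58.93 = 2.970 g.
Volume = m/ρ = 2.970 / 8.9 = 0.3337 cm³.
Thickness = V/A = 0.3337 / 141 = 0.00237 cm = 23.7 μm.

23.7 μm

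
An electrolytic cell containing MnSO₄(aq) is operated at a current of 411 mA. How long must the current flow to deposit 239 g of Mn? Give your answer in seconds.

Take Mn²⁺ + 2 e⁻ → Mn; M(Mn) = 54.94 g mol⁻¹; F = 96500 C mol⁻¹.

n(Mn) = m/M = 239 / 54.94 = 4.350 mol.
Each Mn atom requires 2 electrons, so n(e⁻) = 2 × 4.350 = 8.700 mol.
Q = n(e⁻)·F = 8.700 × 96500 = 839600 C.
t = Q/I = 839600 / 0.4110 A = 2043000 s.

2.04 × 10⁶ s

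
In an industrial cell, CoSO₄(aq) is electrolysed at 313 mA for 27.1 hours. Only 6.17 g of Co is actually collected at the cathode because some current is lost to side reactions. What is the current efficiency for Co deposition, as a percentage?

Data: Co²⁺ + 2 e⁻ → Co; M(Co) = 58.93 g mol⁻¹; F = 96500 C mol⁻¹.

Q = I·t = 0.3130 × 97560 = 30540 C; n(e⁻) = 30540/96500 = 0.3164 mol.
Theoretical n(Co) = n(e⁻)/2 = 0.1582 mol, i.e. m_theo = 0.1582 × 58.93 = 9.324 g.
Efficiency = m_actual / m_theo = 6.17 / 9.324 = 66.2 %.

66.2 %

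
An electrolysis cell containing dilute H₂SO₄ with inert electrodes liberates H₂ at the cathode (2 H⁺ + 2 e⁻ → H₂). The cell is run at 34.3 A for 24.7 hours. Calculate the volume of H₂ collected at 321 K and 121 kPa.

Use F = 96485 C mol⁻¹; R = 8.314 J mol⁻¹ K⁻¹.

349 L

Q = I·t = 34.30 A × 88920 s = 3050000 C.
n(e⁻) = Q/F = 3050000 / 96485 = 31.61 mol.
2 electrons are transferred per H₂ molecule, so n(H₂) = 31.61 / 2 = 15.81 mol.
V = nRT/P = (15.81 × 8.314 × 321) / (121 × 10³ Pa) = 0.349 m³ = 349 L.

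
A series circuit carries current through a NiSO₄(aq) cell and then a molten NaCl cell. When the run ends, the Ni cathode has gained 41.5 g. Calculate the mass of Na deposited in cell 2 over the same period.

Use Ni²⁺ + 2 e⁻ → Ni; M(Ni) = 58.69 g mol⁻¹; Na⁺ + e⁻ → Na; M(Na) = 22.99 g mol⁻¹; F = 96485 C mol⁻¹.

n(Ni) = 41.5 / 58.69 = 0.7071 mol.
Since Ni²⁺ + 2 e⁻ → Ni, n(e⁻) passed = 2 × 0.7071 = 1.414 mol.
Cells in series carry the same charge, so the same 1.414 mol of electrons passes through cell 2.
Na⁺ + e⁻ → Na, so n(Na) = 1.414 / 1 = 1.414 mol.
m(Na) = 1.414 × 22.99 = 32.5 g.

32.5 g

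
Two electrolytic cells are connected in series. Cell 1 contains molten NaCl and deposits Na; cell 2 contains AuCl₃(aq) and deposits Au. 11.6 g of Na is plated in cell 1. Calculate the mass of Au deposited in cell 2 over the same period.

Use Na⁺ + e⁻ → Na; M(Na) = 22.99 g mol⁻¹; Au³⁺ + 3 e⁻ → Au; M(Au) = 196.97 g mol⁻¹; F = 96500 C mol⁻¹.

n(Na) = 11.6 / 22.99 = 0.5046 mol.
Since Na⁺ + e⁻ → Na, n(e⁻) passed = 1 × 0.5046 = 0.5046 mol.
Cells in series carry the same charge, so the same 0.5046 mol of electrons passes through cell 2.
Au³⁺ + 3 e⁻ → Au, so n(Au) = 0.5046 / 3 = 0.1682 mol.
m(Au) = 0.1682 × 196.97 = 33.1 g.

33.1 g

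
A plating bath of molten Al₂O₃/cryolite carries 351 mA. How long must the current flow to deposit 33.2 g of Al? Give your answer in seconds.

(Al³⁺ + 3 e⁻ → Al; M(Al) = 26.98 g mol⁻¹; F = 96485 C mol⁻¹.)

n(Al) = m/M = 33.2 / 26.98 = 1.231 mol.
Each Al atom requires 3 electrons, so n(e⁻) = 3 × 1.231 = 3.692 mol.
Q = n(e⁻)·F = 3.692 × 96485 = 356200 C.
t = Q/I = 356200 / 0.3510 A = 1015000 s.

1.01 × 10⁶ s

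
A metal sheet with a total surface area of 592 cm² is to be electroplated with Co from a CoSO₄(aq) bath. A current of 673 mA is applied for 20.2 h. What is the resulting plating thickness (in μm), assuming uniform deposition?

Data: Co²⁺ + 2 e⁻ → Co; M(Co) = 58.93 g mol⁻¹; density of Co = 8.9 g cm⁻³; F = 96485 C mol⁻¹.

28.4 μm

Q = I·t = 0.6730 × 72720 = 48940 C; n(e⁻) = 0.5072 mol.
n(Co) = n(e⁻)/2 = 0.2536 mol, so m = 0.2536 × 58.93 = 14.95 g.
Volume = m/ρ = 14.95 / 8.9 = 1.679 cm³.
Thickness = V/A = 1.679 / 592 = 0.00284 cm = 28.4 μm.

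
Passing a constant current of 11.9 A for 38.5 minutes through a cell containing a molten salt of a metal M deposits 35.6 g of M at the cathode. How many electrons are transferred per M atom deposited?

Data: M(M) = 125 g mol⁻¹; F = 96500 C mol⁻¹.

1

Q = I·t = 11.90 A × 2310.0 s = 27490 C, so n(e⁻) = 27490/96500 = 0.2849 mol.
n(M) deposited = 35.6 / 125 = 0.2848 mol.
Electrons per atom = n(e⁻)/n(M) = 0.2849 / 0.2848 = 1.00 ≈ 1, so the ion is M⁺.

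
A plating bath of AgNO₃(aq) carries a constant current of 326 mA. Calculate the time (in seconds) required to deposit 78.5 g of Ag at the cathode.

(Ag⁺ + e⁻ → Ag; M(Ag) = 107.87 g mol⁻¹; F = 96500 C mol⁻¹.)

n(Ag) = m/M = 78.5 / 107.87 = 0.7277 mol.
Each Ag atom requires 1 electron, so n(e⁻) = 1 × 0.7277 = 0.7277 mol.
Q = n(e⁻)·F = 0.7277 × 96500 = 70230 C.
t = Q/I = 70230 / 0.3260 A = 215400 s.

2.15 × 10⁵ s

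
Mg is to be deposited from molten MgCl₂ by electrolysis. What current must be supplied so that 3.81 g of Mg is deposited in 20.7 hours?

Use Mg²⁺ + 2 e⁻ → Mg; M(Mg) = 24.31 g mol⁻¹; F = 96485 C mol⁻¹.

0.406 A

n(Mg) = 3.81 / 24.31 = 0.1567 mol.
n(e⁻) = 2 × 0.1567 = 0.3135 mol.
Q = n(e⁻)·F = 0.3135 × 96485 = 30240 C.
I = Q/t = 30240 / 74520 s = 0.406 A.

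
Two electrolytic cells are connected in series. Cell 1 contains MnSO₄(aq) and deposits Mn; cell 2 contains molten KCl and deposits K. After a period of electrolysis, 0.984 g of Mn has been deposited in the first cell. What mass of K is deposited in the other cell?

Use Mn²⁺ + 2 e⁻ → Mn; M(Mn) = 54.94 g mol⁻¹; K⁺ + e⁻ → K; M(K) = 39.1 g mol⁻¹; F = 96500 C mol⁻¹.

n(Mn) = 0.984 / 54.94 = 0.01791 mol.
Since Mn²⁺ + 2 e⁻ → Mn, n(e⁻) passed = 2 × 0.01791 = 0.03582 mol.
Cells in series carry the same charge, so the same 0.03582 mol of electrons passes through cell 2.
K⁺ + e⁻ → K, so n(K) = 0.03582 / 1 = 0.03582 mol.
m(K) = 0.03582 × 39.1 = 1.40 g.

1.40 g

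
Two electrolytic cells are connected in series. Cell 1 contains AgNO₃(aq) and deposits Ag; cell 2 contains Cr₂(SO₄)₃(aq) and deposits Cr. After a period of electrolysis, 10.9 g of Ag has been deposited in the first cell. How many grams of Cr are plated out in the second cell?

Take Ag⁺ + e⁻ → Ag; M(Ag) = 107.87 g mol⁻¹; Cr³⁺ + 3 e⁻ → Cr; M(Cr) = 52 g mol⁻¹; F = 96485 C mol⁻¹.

1.75 g

n(Ag) = 10.9 / 107.87 = 0.1010 mol.
Since Ag⁺ + e⁻ → Ag, n(e⁻) passed = 1 × 0.1010 = 0.1010 mol.
Cells in series carry the same charge, so the same 0.1010 mol of electrons passes through cell 2.
Cr³⁺ + 3 e⁻ → Cr, so n(Cr) = 0.1010 / 3 = 0.03368 mol.
m(Cr) = 0.03368 × 52 = 1.75 g.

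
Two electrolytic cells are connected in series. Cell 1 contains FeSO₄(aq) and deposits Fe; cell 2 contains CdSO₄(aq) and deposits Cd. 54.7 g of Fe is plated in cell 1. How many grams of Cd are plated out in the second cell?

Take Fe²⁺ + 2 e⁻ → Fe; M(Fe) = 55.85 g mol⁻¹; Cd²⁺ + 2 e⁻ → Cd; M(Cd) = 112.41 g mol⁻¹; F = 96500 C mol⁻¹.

110 g

n(Fe) = 54.7 / 55.85 = 0.9794 mol.
Since Fe²⁺ + 2 e⁻ → Fe, n(e⁻) passed = 2 × 0.9794 = 1.959 mol.
Cells in series carry the same charge, so the same 1.959 mol of electrons passes through cell 2.
Cd²⁺ + 2 e⁻ → Cd, so n(Cd) = 1.959 / 2 = 0.9794 mol.
m(Cd) = 0.9794 × 112.41 = 110 g.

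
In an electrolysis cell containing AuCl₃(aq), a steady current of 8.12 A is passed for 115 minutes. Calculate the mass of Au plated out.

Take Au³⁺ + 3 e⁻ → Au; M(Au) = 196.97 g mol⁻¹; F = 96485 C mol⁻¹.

Q = I·t = 8.120 A × 6900.0 s = 56030 C.
n(e⁻) = Q/F = 56030 / 96485 = 0.5807 mol.
Au³⁺ + 3 e⁻ → Au, so n(Au) = n(e⁻)/3 = 0.1936 mol.
m = n·M = 0.1936 × 196.97 = 38.1 g.

38.1 g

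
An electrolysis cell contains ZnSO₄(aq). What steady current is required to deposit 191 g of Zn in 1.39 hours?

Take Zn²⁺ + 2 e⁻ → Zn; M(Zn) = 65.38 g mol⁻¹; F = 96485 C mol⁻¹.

n(Zn) = 191 / 65.38 = 2.921 mol.
n(e⁻) = 2 × 2.921 = 5.843 mol.
Q = n(e⁻)·F = 5.843 × 96485 = 563700 C.
I = Q/t = 563700 / 5004.0 s = 113 A.

113 A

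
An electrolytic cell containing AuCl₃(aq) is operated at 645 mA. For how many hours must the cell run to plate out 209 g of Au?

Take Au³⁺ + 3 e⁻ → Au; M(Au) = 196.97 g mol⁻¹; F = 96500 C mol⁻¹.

n(Au) = m/M = 209 / 196.97 = 1.061 mol.
Each Au atom requires 3 electrons, so n(e⁻) = 3 × 1.061 = 3.183 mol.
Q = n(e⁻)·F = 3.183 × 96500 = 307200 C.
t = Q/I = 307200 / 0.6450 A = 476300 s = 132 h.

132 h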